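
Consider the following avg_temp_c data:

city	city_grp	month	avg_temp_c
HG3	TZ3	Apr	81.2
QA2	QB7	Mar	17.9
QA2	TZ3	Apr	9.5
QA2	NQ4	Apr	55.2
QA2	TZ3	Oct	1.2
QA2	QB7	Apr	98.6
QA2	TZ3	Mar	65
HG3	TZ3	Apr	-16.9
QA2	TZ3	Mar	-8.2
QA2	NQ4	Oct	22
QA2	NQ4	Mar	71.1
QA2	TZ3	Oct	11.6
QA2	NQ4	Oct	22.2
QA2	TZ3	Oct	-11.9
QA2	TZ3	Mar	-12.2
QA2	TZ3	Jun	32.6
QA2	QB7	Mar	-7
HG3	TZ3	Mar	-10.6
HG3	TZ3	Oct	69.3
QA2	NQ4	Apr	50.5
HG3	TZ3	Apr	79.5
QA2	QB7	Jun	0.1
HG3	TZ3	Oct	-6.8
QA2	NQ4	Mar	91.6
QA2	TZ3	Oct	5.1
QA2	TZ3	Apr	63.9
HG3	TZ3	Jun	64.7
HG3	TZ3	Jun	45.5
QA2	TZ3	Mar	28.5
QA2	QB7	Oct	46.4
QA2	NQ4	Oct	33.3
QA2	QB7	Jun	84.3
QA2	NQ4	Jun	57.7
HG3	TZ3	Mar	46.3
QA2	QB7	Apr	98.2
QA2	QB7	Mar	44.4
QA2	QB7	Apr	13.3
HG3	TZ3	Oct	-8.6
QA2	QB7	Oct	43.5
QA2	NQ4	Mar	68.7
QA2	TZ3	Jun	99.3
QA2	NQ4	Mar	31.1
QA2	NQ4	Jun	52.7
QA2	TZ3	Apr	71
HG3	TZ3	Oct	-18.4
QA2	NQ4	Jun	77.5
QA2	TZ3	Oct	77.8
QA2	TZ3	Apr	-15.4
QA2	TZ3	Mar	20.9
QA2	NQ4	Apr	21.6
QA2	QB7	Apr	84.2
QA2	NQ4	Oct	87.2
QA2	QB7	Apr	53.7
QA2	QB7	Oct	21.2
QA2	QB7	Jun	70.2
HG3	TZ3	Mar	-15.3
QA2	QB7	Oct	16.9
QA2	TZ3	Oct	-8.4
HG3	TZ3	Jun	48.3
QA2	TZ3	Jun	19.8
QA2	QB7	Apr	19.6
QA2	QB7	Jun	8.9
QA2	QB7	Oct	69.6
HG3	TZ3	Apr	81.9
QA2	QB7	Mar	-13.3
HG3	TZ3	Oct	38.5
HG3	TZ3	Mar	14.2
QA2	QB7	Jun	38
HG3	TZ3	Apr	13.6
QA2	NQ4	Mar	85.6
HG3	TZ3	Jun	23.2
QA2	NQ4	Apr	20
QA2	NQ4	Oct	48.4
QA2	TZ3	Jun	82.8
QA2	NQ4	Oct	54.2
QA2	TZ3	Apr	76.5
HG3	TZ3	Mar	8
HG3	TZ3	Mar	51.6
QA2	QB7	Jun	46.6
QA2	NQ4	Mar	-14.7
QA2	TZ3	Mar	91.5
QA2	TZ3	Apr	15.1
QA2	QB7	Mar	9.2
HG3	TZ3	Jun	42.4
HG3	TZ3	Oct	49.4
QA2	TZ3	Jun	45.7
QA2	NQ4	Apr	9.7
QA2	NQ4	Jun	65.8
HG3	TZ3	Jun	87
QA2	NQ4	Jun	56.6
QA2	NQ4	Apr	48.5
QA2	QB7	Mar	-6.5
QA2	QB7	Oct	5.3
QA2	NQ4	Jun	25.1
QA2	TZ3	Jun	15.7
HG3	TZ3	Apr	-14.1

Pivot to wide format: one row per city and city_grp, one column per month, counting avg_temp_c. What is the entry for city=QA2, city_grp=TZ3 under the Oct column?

Rows with city=QA2, city_grp=TZ3 and month=Oct: avg_temp_c values are 1.2, 11.6, -11.9, 5.1, 77.8, -8.4.
6 rows match — count = 6.

6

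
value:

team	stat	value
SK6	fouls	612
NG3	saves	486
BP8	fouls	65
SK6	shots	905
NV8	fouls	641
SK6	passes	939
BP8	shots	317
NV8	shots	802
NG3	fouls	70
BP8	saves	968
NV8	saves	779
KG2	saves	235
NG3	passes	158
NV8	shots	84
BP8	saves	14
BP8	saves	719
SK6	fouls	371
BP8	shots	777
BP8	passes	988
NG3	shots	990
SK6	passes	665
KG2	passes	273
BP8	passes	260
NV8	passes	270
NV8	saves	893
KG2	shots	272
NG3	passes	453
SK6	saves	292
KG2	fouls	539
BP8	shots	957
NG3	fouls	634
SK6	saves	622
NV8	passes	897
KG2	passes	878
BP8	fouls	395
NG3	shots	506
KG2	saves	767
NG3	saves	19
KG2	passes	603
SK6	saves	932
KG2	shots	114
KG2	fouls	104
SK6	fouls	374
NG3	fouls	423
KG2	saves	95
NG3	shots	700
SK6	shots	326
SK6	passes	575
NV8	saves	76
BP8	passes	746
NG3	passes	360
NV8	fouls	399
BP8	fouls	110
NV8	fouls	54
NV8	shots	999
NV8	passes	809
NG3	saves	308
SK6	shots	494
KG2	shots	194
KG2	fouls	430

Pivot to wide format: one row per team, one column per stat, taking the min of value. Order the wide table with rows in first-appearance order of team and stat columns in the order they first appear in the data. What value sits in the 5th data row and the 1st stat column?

104

With rows in first-appearance order of team, row 5 is team=KG2. stat columns in first-appearance order: fouls, saves, shots, passes; column 1 is fouls.
Long rows with team=KG2, stat=fouls: min(539, 104, 430) = 104.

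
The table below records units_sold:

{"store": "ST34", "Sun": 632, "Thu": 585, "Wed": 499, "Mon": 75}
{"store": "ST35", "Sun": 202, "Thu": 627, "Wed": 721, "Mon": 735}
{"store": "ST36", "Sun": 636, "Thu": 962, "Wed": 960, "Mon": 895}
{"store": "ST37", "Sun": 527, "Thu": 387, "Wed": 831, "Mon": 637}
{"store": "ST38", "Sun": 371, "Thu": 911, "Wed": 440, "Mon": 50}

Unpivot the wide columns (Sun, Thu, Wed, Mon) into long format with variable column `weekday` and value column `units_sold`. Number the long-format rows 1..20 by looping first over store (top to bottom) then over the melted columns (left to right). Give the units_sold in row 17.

371

20 rows total (5 × 4). Row 17: index ⌊(17-1)/4⌋ = 4 into store → ST38; (17-1) mod 4 = 0 into the melted columns → Sun.
So row 17 is (ST38, Sun, 371); units_sold = 371.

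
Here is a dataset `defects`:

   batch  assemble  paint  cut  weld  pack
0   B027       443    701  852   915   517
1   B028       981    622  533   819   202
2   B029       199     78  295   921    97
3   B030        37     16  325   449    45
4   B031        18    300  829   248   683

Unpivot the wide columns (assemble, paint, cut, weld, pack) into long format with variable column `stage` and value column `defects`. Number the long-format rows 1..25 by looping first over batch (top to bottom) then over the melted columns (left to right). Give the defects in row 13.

295

25 rows total (5 × 5). Row 13: index ⌊(13-1)/5⌋ = 2 into batch → B029; (13-1) mod 5 = 2 into the melted columns → cut.
So row 13 is (B029, cut, 295); defects = 295.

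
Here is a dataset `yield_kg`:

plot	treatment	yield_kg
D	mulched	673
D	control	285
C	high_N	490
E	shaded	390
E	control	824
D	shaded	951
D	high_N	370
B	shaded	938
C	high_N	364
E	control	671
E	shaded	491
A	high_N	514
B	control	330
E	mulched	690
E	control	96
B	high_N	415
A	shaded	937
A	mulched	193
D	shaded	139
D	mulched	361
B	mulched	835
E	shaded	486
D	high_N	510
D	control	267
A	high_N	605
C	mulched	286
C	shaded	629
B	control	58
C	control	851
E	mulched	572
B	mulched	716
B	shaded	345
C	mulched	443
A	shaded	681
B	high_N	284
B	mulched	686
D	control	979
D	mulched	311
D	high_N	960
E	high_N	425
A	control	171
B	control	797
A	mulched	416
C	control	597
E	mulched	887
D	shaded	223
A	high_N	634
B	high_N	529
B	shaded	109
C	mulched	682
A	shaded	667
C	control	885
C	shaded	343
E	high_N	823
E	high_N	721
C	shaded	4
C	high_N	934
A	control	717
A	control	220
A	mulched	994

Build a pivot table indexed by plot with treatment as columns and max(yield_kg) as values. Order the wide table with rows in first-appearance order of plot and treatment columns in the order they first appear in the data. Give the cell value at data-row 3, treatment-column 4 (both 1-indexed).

491

With rows in first-appearance order of plot, row 3 is plot=E. treatment columns in first-appearance order: mulched, control, high_N, shaded; column 4 is shaded.
Long rows with plot=E, treatment=shaded: max(390, 491, 486) = 491.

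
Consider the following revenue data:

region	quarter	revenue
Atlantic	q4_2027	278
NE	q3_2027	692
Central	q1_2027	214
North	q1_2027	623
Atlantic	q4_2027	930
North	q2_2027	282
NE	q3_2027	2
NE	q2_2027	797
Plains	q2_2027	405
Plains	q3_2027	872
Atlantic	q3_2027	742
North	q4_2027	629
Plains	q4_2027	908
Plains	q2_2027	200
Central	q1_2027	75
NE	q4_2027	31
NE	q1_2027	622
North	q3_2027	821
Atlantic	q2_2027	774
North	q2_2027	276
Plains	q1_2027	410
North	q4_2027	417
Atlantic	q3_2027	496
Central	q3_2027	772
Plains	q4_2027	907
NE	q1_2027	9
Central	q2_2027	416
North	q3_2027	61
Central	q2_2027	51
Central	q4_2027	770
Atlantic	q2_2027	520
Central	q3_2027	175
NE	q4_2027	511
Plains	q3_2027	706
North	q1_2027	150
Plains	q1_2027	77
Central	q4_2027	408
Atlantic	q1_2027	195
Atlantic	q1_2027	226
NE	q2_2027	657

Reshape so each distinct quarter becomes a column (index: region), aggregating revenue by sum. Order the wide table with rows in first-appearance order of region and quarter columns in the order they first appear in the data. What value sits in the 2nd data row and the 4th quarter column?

1454

With rows in first-appearance order of region, row 2 is region=NE. quarter columns in first-appearance order: q4_2027, q3_2027, q1_2027, q2_2027; column 4 is q2_2027.
Long rows with region=NE, quarter=q2_2027: 797 + 657 = 1454.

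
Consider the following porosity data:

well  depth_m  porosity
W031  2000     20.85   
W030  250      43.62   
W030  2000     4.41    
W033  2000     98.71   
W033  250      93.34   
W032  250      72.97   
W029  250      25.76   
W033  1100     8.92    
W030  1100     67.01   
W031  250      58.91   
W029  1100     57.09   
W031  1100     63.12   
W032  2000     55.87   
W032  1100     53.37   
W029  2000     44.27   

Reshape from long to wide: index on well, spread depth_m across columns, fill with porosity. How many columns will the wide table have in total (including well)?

1 column for well plus 3 distinct depth_m values → 4 columns.

4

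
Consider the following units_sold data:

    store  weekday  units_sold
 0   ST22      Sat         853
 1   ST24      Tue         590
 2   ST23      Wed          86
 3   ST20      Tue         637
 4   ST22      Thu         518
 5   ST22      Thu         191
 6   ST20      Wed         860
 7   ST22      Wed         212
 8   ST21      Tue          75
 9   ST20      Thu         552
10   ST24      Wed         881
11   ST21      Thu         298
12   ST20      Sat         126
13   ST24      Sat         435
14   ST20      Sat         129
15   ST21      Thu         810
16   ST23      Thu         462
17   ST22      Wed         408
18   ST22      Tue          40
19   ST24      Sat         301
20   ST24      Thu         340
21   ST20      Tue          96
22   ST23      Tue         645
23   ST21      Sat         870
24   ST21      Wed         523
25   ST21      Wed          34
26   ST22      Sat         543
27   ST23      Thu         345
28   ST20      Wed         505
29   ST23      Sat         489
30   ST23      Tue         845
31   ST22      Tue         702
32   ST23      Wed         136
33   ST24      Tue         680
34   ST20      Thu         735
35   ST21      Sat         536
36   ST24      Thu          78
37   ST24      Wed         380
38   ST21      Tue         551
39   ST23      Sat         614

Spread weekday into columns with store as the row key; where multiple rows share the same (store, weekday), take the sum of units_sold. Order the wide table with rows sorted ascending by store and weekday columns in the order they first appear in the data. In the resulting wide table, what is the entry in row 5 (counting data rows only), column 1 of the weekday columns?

736

With rows sorted ascending by store, row 5 is store=ST24. weekday columns in first-appearance order: Sat, Tue, Wed, Thu; column 1 is Sat.
Long rows with store=ST24, weekday=Sat: 435 + 301 = 736.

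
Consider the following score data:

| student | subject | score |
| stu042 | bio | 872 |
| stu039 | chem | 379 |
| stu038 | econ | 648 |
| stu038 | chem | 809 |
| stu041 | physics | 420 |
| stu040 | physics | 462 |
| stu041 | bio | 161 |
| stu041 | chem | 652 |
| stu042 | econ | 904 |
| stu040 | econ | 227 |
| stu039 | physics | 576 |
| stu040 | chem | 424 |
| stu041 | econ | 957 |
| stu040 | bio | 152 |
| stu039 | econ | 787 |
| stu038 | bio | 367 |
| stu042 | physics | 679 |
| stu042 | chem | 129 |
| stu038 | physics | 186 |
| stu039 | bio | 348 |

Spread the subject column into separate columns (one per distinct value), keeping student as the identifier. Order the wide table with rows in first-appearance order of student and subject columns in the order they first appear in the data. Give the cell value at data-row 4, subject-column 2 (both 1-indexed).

652

With rows in first-appearance order of student, row 4 is student=stu041. subject columns in first-appearance order: bio, chem, econ, physics; column 2 is chem.
Long rows with student=stu041, subject=chem: score = 652.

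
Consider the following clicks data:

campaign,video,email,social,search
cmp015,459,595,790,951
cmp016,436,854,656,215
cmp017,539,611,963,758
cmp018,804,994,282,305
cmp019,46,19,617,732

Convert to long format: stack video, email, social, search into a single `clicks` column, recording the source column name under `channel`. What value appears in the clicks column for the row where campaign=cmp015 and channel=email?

595

Unpivoting turns each (campaign, wide-column) pair into one long row.
The wide cell at row cmp015, column email holds 595, so the long row (cmp015, email) has clicks=595.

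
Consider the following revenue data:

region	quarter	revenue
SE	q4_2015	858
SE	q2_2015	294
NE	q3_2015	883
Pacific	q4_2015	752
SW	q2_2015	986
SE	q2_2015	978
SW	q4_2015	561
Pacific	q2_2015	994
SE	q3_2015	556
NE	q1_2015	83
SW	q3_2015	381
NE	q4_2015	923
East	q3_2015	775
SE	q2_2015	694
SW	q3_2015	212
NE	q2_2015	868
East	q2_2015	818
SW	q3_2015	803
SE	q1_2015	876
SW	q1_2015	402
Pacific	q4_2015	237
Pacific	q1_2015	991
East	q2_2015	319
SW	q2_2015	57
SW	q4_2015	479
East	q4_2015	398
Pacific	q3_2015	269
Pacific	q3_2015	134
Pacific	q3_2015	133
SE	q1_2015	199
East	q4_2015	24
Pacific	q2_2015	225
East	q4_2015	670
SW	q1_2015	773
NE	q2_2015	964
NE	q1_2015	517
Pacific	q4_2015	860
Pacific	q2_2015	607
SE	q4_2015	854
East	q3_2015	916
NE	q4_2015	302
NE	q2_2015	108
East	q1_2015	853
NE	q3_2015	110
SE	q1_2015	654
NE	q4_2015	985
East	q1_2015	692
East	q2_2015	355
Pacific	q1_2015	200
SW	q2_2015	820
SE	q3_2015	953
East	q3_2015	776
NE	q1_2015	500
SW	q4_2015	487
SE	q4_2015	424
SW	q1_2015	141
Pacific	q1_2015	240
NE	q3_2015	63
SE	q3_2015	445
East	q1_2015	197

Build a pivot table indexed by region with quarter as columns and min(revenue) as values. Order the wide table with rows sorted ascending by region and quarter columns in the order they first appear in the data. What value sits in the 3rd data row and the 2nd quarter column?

225

With rows sorted ascending by region, row 3 is region=Pacific. quarter columns in first-appearance order: q4_2015, q2_2015, q3_2015, q1_2015; column 2 is q2_2015.
Long rows with region=Pacific, quarter=q2_2015: min(994, 225, 607) = 225.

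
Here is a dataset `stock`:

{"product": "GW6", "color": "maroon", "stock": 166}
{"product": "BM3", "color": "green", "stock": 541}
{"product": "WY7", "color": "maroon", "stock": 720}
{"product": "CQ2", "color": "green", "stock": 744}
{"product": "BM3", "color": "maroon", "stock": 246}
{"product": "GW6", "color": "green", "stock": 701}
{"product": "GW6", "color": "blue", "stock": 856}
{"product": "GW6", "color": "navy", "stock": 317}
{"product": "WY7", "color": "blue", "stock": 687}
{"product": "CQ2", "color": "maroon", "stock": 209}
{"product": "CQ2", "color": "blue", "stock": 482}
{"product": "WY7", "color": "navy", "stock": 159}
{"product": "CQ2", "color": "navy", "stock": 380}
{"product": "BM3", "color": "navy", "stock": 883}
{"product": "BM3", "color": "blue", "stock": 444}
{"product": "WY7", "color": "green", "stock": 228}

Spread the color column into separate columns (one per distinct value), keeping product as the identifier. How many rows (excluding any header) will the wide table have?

4

4 distinct product values → 4 rows.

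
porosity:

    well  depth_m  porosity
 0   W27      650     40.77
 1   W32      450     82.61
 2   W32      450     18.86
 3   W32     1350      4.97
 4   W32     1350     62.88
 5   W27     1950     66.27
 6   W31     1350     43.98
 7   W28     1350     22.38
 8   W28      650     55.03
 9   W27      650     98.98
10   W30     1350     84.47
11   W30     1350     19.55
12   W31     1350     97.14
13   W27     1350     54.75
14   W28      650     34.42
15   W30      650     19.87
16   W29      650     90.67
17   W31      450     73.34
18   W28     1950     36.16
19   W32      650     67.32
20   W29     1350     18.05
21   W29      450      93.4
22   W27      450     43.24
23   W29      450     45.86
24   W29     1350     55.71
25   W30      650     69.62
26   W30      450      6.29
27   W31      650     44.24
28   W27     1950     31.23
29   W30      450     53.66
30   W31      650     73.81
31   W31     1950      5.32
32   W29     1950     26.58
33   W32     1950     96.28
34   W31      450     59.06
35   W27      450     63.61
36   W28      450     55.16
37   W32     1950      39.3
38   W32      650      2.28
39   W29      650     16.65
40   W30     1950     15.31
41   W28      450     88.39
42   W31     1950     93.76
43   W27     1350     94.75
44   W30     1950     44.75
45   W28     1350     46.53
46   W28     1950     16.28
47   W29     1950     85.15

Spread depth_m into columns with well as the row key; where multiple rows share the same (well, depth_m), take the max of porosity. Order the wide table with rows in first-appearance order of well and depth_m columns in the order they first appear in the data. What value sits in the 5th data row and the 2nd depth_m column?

53.66

With rows in first-appearance order of well, row 5 is well=W30. depth_m columns in first-appearance order: 650, 450, 1350, 1950; column 2 is 450.
Long rows with well=W30, depth_m=450: max(6.29, 53.66) = 53.66.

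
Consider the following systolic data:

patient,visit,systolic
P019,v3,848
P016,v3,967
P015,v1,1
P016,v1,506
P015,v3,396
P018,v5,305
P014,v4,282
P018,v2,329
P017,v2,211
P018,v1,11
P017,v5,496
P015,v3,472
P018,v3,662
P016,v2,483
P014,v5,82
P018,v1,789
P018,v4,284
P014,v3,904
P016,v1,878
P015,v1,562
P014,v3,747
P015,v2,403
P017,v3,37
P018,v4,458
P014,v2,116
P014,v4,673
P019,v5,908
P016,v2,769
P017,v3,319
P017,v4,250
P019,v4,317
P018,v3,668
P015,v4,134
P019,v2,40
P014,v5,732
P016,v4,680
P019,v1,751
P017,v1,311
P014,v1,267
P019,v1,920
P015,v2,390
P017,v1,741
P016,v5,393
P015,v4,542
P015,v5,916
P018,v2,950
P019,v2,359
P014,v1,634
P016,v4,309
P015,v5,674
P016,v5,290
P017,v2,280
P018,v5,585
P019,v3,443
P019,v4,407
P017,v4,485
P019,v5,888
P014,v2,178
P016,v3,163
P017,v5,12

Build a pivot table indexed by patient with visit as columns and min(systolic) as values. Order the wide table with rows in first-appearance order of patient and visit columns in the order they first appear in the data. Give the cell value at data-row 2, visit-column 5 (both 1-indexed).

With rows in first-appearance order of patient, row 2 is patient=P016. visit columns in first-appearance order: v3, v1, v5, v4, v2; column 5 is v2.
Long rows with patient=P016, visit=v2: min(483, 769) = 483.

483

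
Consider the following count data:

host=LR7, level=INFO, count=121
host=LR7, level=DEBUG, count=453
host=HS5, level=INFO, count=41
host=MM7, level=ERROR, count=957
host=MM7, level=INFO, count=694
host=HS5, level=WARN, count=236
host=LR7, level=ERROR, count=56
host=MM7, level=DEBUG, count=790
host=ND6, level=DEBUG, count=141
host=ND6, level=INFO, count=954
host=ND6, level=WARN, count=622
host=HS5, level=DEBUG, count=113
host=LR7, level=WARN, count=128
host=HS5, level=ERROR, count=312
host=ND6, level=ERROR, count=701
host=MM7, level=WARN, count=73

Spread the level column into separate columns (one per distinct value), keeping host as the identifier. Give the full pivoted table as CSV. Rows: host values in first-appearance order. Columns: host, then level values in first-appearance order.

host,INFO,DEBUG,ERROR,WARN
LR7,121,453,56,128
HS5,41,113,312,236
MM7,694,790,957,73
ND6,954,141,701,622

Columns: host plus the 4 distinct level values (INFO, DEBUG, ERROR, WARN).
For example, row LR7 column INFO takes count=121 from the long row (LR7, INFO).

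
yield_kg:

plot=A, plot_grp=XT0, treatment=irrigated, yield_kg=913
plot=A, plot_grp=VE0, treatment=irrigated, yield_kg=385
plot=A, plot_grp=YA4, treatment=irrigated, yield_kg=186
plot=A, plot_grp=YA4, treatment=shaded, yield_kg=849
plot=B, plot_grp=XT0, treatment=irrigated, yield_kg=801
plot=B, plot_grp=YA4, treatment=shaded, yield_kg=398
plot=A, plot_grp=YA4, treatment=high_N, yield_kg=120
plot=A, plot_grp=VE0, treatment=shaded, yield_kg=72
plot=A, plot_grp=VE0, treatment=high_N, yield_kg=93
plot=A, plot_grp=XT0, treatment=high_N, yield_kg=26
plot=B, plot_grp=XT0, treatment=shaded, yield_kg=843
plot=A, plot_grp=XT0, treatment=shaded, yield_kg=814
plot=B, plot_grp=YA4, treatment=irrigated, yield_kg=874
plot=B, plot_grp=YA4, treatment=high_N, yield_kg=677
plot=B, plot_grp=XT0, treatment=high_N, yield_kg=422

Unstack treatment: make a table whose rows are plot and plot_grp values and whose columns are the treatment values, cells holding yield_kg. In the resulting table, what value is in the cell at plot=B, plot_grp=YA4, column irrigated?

874

Wide layout: rows indexed by plot and plot_grp, columns are the 3 distinct treatment values (irrigated, shaded, high_N).
Cell (plot=B, plot_grp=YA4, treatment=irrigated) draws from the long row where plot=B, plot_grp=YA4 and treatment=irrigated, which has yield_kg=874.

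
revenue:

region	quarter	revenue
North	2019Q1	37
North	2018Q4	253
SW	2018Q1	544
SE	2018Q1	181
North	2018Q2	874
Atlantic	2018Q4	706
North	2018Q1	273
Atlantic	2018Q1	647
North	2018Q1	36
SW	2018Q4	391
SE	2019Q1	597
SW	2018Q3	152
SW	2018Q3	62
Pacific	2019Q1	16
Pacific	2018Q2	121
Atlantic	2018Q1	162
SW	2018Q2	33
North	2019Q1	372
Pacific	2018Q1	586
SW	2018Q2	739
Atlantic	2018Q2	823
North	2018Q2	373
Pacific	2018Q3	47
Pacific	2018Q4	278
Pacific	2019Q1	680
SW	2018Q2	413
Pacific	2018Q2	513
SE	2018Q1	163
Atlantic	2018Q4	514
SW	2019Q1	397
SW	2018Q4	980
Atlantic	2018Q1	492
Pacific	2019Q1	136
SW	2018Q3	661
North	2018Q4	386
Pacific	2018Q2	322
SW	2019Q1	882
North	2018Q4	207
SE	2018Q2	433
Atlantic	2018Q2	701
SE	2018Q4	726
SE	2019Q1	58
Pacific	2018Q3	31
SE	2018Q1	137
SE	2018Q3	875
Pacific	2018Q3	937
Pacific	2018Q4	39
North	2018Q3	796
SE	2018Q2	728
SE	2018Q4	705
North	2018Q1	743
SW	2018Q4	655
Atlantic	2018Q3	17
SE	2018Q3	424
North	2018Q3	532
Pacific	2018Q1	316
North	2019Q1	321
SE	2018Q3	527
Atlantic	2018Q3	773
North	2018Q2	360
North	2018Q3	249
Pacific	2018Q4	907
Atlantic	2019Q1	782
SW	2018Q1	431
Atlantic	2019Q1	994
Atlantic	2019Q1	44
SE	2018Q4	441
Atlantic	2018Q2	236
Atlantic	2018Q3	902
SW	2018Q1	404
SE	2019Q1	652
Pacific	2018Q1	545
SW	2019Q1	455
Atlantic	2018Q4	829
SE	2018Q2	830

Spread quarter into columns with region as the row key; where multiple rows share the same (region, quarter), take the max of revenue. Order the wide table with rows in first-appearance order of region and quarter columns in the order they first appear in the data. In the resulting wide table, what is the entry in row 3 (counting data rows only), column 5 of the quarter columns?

875

With rows in first-appearance order of region, row 3 is region=SE. quarter columns in first-appearance order: 2019Q1, 2018Q4, 2018Q1, 2018Q2, 2018Q3; column 5 is 2018Q3.
Long rows with region=SE, quarter=2018Q3: max(875, 424, 527) = 875.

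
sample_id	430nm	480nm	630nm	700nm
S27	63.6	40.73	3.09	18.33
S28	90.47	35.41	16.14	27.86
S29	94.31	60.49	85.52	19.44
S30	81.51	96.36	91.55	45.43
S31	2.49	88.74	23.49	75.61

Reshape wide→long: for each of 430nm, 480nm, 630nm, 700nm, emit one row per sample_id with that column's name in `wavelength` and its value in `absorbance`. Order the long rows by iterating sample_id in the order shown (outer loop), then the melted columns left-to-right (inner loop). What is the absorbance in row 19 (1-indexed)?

23.49

20 rows total (5 × 4). Row 19: index ⌊(19-1)/4⌋ = 4 into sample_id → S31; (19-1) mod 4 = 2 into the melted columns → 630nm.
So row 19 is (S31, 630nm, 23.49); absorbance = 23.49.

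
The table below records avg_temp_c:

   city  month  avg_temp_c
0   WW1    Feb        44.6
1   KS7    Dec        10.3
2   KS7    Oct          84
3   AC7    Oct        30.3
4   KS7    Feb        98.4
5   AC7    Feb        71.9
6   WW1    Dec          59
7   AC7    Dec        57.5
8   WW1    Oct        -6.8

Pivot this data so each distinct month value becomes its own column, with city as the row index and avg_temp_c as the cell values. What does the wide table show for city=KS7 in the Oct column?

84

Wide layout: rows indexed by city, columns are the 3 distinct month values (Feb, Dec, Oct).
Cell (city=KS7, month=Oct) draws from the long row where city=KS7 and month=Oct, which has avg_temp_c=84.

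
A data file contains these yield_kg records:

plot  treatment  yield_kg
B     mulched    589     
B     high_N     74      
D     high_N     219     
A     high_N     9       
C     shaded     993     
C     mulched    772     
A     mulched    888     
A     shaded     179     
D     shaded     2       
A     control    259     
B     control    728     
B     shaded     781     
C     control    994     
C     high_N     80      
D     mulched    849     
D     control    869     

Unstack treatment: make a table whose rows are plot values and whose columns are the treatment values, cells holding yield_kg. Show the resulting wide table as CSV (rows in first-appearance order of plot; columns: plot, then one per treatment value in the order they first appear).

Columns: plot plus the 4 distinct treatment values (mulched, high_N, shaded, control).
For example, row B column mulched takes yield_kg=589 from the long row (B, mulched).

plot,mulched,high_N,shaded,control
B,589,74,781,728
D,849,219,2,869
A,888,9,179,259
C,772,80,993,994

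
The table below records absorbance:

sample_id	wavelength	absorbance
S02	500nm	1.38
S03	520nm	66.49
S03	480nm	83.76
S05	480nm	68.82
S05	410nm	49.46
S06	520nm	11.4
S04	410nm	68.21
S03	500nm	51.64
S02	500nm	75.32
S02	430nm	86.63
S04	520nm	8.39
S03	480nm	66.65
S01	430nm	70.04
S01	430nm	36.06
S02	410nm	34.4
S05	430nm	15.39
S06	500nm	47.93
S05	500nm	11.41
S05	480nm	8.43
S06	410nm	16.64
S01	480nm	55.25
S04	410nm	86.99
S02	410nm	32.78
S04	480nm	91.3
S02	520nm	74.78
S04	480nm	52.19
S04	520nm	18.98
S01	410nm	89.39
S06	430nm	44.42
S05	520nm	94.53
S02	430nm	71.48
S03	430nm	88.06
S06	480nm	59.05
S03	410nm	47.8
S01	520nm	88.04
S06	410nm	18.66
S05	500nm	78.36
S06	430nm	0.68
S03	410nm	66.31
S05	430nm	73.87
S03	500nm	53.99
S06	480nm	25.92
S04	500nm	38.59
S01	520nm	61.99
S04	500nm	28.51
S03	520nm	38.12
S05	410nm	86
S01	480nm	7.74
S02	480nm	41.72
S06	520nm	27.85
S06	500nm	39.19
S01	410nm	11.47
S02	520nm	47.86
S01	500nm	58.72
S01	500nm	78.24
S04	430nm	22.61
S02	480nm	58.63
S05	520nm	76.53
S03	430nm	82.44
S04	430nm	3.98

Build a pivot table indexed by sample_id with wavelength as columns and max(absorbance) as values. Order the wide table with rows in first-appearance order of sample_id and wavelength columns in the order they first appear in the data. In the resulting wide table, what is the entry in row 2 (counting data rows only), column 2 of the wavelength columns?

66.49

With rows in first-appearance order of sample_id, row 2 is sample_id=S03. wavelength columns in first-appearance order: 500nm, 520nm, 480nm, 410nm, 430nm; column 2 is 520nm.
Long rows with sample_id=S03, wavelength=520nm: max(66.49, 38.12) = 66.49.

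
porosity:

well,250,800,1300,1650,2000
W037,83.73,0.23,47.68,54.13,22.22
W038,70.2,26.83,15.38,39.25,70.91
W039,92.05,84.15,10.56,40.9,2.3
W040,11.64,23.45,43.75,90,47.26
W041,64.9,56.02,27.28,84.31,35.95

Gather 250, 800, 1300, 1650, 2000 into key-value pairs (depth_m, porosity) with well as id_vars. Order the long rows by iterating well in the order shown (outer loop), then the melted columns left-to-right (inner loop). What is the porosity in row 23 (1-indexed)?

27.28

25 rows total (5 × 5). Row 23: index ⌊(23-1)/5⌋ = 4 into well → W041; (23-1) mod 5 = 2 into the melted columns → 1300.
So row 23 is (W041, 1300, 27.28); porosity = 27.28.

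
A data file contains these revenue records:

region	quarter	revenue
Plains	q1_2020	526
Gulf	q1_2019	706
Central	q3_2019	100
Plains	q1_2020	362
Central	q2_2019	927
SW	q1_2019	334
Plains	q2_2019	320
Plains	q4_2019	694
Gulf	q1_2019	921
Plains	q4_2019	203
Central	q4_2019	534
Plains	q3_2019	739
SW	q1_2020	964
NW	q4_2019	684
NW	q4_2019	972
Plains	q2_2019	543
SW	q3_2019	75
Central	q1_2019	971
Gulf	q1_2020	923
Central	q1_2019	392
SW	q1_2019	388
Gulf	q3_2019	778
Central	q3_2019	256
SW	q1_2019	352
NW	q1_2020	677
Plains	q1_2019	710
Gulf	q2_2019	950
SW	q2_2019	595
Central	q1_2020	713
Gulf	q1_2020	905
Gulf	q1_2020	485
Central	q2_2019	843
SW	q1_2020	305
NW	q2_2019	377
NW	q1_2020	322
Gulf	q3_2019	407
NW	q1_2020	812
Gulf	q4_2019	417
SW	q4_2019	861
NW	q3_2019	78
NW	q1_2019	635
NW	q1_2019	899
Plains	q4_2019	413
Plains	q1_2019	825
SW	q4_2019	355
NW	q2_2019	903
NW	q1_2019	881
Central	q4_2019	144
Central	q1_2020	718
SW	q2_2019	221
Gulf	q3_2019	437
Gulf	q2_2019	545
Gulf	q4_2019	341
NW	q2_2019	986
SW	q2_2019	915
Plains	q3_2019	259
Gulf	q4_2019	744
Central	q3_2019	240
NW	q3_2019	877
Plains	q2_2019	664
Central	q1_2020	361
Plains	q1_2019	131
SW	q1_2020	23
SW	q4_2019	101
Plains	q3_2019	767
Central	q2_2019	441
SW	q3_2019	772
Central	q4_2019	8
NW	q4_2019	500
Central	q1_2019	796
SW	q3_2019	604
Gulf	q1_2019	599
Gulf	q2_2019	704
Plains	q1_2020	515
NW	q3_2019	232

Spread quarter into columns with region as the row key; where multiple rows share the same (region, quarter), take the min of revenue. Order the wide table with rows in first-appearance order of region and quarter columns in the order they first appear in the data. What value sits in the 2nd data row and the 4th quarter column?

545

With rows in first-appearance order of region, row 2 is region=Gulf. quarter columns in first-appearance order: q1_2020, q1_2019, q3_2019, q2_2019, q4_2019; column 4 is q2_2019.
Long rows with region=Gulf, quarter=q2_2019: min(950, 545, 704) = 545.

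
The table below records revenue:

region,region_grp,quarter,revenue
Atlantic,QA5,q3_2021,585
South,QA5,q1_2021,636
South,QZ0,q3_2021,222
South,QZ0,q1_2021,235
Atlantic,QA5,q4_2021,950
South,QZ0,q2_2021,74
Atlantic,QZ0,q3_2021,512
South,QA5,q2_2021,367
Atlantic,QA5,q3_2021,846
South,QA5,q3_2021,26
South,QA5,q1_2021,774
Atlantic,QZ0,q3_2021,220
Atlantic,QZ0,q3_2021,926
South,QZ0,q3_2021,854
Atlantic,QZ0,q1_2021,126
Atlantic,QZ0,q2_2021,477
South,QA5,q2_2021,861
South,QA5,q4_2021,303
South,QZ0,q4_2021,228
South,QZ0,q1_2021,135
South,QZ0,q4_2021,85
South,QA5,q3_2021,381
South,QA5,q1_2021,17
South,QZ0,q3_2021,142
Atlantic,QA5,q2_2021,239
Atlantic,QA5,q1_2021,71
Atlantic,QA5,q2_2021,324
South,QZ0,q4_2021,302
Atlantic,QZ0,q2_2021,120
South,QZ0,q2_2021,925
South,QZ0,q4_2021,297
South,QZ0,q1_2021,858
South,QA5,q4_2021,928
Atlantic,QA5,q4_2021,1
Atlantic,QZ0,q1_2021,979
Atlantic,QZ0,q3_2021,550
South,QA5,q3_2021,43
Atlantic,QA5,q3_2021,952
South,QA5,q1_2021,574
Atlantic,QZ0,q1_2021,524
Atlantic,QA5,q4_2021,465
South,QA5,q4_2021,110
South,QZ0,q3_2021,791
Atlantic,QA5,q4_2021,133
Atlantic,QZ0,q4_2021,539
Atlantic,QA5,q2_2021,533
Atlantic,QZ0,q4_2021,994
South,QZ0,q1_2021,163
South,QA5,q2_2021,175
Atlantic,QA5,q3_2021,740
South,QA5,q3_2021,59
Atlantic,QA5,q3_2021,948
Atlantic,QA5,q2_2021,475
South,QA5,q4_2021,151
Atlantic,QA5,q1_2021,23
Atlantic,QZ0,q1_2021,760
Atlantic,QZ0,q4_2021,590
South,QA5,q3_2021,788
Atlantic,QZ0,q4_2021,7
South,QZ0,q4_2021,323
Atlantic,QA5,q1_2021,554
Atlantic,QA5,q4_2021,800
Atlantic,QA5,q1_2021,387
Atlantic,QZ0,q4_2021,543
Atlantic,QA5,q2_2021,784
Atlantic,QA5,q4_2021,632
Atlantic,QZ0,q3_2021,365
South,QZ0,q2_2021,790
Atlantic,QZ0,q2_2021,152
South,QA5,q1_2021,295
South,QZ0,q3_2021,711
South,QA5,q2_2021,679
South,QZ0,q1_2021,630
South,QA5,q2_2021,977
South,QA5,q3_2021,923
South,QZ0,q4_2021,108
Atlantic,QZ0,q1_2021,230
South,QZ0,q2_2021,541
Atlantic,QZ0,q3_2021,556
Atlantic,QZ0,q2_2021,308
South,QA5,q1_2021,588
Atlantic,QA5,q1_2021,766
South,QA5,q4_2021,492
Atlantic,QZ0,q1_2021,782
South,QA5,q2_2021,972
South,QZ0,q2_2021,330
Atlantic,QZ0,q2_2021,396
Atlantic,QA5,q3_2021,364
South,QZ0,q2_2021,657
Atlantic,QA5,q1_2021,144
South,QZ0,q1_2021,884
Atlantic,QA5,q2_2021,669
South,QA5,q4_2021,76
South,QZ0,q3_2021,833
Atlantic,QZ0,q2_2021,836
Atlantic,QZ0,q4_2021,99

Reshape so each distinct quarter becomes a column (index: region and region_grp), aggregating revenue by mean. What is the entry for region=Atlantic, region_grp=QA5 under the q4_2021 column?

Rows with region=Atlantic, region_grp=QA5 and quarter=q4_2021: revenue values are 950, 1, 465, 133, 800, 632.
(950 + 1 + 465 + 133 + 800 + 632) / 6 = 496.83.

496.83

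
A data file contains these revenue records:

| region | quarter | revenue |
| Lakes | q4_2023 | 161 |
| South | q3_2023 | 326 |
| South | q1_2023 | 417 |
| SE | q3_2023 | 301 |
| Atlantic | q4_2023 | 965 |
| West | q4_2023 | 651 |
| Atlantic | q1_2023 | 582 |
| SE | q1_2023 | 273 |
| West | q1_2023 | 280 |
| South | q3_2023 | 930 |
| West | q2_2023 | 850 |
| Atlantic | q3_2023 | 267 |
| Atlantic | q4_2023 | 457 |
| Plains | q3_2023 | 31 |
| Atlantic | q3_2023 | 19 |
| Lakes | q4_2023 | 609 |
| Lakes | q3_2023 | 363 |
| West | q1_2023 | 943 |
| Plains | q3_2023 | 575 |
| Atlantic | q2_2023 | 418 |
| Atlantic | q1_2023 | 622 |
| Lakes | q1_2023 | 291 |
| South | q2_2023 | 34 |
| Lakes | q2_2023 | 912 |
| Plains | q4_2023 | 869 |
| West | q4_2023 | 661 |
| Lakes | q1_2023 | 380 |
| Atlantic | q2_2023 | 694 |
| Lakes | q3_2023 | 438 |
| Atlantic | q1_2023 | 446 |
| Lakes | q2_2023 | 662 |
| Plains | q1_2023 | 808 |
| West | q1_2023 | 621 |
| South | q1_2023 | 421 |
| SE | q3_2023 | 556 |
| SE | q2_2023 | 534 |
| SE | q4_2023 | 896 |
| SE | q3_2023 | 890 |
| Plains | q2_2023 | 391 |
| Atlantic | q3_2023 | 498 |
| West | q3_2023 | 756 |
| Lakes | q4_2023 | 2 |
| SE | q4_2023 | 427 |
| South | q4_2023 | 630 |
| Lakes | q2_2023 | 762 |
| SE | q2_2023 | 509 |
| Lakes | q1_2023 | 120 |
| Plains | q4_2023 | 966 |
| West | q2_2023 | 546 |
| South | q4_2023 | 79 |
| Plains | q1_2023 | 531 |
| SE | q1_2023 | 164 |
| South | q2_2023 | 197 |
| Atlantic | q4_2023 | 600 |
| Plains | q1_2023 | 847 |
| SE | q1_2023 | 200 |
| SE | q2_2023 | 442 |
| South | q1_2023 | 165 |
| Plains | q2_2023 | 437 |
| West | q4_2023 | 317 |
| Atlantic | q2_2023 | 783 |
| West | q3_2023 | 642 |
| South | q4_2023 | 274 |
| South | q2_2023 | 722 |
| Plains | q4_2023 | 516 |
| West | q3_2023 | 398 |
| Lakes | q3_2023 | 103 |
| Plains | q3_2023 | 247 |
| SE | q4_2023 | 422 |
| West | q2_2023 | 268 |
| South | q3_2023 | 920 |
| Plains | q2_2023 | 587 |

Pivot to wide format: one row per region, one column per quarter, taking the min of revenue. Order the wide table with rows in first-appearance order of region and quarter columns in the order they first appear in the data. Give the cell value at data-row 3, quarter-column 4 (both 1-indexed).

442

With rows in first-appearance order of region, row 3 is region=SE. quarter columns in first-appearance order: q4_2023, q3_2023, q1_2023, q2_2023; column 4 is q2_2023.
Long rows with region=SE, quarter=q2_2023: min(534, 509, 442) = 442.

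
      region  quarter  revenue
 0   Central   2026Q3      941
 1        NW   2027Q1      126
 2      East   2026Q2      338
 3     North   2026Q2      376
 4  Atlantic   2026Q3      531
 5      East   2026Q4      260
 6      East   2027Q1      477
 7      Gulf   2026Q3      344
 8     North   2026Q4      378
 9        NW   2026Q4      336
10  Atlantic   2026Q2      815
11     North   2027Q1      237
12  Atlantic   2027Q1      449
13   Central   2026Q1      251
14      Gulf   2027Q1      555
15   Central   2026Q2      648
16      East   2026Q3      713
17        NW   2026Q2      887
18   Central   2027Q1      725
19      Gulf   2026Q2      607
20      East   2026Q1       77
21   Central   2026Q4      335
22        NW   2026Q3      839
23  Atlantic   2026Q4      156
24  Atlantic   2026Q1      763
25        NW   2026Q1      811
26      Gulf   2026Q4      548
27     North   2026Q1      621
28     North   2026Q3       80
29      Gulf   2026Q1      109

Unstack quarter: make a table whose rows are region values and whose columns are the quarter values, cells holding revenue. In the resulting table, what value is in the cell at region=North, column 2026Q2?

376

Wide layout: rows indexed by region, columns are the 5 distinct quarter values (2026Q3, 2027Q1, 2026Q2, 2026Q4, 2026Q1).
Cell (region=North, quarter=2026Q2) draws from the long row where region=North and quarter=2026Q2, which has revenue=376.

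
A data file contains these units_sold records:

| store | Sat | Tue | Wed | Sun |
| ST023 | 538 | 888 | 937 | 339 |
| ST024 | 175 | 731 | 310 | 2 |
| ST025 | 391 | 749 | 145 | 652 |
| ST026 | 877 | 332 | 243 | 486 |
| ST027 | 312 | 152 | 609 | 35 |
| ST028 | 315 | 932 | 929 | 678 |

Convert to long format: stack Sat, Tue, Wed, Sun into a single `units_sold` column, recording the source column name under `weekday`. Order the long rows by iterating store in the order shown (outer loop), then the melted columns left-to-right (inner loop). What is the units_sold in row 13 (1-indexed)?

24 rows total (6 × 4). Row 13: index ⌊(13-1)/4⌋ = 3 into store → ST026; (13-1) mod 4 = 0 into the melted columns → Sat.
So row 13 is (ST026, Sat, 877); units_sold = 877.

877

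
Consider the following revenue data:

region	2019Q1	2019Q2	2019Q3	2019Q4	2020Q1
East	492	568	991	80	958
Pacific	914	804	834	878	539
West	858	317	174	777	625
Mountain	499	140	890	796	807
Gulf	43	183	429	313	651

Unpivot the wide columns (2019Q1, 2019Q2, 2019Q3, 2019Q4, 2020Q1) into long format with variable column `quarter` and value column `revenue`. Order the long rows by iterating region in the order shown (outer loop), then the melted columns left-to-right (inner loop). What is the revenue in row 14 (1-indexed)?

777

25 rows total (5 × 5). Row 14: index ⌊(14-1)/5⌋ = 2 into region → West; (14-1) mod 5 = 3 into the melted columns → 2019Q4.
So row 14 is (West, 2019Q4, 777); revenue = 777.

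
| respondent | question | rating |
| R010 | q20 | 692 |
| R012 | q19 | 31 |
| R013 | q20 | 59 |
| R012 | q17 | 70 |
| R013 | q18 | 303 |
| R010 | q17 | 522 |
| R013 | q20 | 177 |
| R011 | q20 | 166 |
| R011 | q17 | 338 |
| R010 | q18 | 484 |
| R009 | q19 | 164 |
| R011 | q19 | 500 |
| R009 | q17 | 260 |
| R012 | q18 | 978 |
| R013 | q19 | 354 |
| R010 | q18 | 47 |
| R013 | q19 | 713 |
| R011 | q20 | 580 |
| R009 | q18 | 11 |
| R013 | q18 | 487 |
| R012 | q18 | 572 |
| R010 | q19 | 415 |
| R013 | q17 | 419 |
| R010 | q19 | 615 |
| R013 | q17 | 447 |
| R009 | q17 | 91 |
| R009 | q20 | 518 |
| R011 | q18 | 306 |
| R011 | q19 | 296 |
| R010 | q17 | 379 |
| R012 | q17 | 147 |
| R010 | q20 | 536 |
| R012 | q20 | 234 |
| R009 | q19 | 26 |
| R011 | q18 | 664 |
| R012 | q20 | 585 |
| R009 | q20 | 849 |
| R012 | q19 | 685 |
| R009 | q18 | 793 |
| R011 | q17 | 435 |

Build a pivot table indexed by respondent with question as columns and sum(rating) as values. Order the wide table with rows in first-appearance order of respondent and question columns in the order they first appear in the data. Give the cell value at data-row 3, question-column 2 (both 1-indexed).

1067

With rows in first-appearance order of respondent, row 3 is respondent=R013. question columns in first-appearance order: q20, q19, q17, q18; column 2 is q19.
Long rows with respondent=R013, question=q19: 354 + 713 = 1067.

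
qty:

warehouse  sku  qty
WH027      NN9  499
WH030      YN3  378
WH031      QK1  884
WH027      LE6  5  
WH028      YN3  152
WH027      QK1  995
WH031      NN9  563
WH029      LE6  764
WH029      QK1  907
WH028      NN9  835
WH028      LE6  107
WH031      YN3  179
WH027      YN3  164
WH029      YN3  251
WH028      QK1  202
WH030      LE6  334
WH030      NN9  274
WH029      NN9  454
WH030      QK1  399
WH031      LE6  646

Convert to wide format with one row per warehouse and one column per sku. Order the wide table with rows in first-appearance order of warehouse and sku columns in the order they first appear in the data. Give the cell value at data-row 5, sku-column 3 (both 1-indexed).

With rows in first-appearance order of warehouse, row 5 is warehouse=WH029. sku columns in first-appearance order: NN9, YN3, QK1, LE6; column 3 is QK1.
Long rows with warehouse=WH029, sku=QK1: qty = 907.

907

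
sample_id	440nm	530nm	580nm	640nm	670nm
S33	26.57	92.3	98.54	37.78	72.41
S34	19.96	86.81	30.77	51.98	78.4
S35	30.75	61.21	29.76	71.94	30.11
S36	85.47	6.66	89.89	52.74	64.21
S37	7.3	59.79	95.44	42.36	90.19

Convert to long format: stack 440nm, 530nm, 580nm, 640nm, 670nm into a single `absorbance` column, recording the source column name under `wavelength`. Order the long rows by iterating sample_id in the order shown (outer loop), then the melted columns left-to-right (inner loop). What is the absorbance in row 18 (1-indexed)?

25 rows total (5 × 5). Row 18: index ⌊(18-1)/5⌋ = 3 into sample_id → S36; (18-1) mod 5 = 2 into the melted columns → 580nm.
So row 18 is (S36, 580nm, 89.89); absorbance = 89.89.

89.89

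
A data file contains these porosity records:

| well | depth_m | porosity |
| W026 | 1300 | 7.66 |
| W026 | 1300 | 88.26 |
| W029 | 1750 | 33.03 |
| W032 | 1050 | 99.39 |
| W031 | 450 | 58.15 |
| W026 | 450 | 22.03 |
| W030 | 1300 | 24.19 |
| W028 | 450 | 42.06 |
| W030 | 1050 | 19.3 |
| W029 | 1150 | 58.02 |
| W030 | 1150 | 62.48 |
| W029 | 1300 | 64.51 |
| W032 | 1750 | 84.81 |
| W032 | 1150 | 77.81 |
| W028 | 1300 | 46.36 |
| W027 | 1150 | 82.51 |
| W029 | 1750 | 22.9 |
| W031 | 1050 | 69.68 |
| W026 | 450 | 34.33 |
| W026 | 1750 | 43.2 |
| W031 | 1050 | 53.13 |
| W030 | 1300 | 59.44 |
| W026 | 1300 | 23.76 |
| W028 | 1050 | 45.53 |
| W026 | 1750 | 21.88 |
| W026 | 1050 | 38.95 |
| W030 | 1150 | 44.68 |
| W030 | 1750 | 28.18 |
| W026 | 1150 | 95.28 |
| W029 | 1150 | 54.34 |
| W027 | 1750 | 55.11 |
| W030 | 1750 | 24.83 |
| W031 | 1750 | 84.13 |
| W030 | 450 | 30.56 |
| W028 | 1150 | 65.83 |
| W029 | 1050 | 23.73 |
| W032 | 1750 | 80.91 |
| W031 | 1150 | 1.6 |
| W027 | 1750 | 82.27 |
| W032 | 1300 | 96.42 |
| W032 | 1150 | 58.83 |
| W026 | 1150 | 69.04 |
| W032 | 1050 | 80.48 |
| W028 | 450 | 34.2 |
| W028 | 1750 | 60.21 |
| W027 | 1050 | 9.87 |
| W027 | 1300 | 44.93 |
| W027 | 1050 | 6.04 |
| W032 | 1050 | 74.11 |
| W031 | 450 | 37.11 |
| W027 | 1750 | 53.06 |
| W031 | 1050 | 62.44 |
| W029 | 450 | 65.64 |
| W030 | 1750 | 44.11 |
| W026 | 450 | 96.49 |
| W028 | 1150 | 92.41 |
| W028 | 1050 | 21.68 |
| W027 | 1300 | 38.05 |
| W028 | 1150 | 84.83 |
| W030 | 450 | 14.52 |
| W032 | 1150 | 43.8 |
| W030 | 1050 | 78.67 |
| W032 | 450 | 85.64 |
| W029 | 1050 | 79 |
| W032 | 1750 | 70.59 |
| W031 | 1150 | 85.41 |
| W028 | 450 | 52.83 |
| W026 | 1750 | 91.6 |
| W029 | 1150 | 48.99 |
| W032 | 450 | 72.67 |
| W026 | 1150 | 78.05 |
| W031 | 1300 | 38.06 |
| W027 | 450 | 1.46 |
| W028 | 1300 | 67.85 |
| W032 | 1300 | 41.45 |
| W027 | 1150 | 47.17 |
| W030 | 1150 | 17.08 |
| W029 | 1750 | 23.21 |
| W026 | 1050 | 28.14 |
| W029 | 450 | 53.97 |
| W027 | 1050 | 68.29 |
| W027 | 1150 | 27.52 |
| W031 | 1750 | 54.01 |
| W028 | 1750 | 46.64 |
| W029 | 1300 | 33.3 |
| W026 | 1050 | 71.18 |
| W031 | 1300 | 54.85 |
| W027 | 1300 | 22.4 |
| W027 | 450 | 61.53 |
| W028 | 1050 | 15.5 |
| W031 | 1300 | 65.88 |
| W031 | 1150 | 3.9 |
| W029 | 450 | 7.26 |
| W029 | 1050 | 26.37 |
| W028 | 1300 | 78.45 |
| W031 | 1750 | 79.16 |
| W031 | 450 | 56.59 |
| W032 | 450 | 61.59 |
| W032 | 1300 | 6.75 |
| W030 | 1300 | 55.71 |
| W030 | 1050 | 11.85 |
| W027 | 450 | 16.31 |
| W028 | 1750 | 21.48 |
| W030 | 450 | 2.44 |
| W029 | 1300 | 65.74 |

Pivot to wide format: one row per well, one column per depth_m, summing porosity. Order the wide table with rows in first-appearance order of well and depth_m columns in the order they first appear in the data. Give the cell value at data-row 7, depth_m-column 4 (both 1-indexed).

With rows in first-appearance order of well, row 7 is well=W027. depth_m columns in first-appearance order: 1300, 1750, 1050, 450, 1150; column 4 is 450.
Long rows with well=W027, depth_m=450: 1.46 + 61.53 + 16.31 = 79.30.

79.30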